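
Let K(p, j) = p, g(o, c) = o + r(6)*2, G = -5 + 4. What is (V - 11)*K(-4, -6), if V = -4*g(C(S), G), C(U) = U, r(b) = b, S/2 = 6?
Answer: 428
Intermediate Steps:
S = 12 (S = 2*6 = 12)
G = -1
g(o, c) = 12 + o (g(o, c) = o + 6*2 = o + 12 = 12 + o)
V = -96 (V = -4*(12 + 12) = -4*24 = -96)
(V - 11)*K(-4, -6) = (-96 - 11)*(-4) = -107*(-4) = 428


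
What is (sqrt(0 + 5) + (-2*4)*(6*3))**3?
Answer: -2988144 + 62213*sqrt(5) ≈ -2.8490e+6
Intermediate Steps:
(sqrt(0 + 5) + (-2*4)*(6*3))**3 = (sqrt(5) - 8*18)**3 = (sqrt(5) - 144)**3 = (-144 + sqrt(5))**3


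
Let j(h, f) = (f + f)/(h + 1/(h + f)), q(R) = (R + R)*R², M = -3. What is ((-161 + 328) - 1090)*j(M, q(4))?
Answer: 14768000/187 ≈ 78973.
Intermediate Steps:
q(R) = 2*R³ (q(R) = (2*R)*R² = 2*R³)
j(h, f) = 2*f/(h + 1/(f + h)) (j(h, f) = (2*f)/(h + 1/(f + h)) = 2*f/(h + 1/(f + h)))
((-161 + 328) - 1090)*j(M, q(4)) = ((-161 + 328) - 1090)*(2*(2*4³)*(2*4³ - 3)/(1 + (-3)² + (2*4³)*(-3))) = (167 - 1090)*(2*(2*64)*(2*64 - 3)/(1 + 9 + (2*64)*(-3))) = -1846*128*(128 - 3)/(1 + 9 + 128*(-3)) = -1846*128*125/(1 + 9 - 384) = -1846*128*125/(-374) = -1846*128*(-1)*125/374 = -923*(-16000/187) = 14768000/187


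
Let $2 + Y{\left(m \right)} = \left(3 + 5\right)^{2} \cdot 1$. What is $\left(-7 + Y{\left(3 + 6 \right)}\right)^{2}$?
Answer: $3025$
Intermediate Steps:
$Y{\left(m \right)} = 62$ ($Y{\left(m \right)} = -2 + \left(3 + 5\right)^{2} \cdot 1 = -2 + 8^{2} \cdot 1 = -2 + 64 \cdot 1 = -2 + 64 = 62$)
$\left(-7 + Y{\left(3 + 6 \right)}\right)^{2} = \left(-7 + 62\right)^{2} = 55^{2} = 3025$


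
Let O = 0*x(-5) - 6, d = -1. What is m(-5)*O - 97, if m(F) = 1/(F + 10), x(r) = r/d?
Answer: -491/5 ≈ -98.200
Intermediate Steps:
x(r) = -r (x(r) = r/(-1) = r*(-1) = -r)
O = -6 (O = 0*(-1*(-5)) - 6 = 0*5 - 6 = 0 - 6 = -6)
m(F) = 1/(10 + F)
m(-5)*O - 97 = -6/(10 - 5) - 97 = -6/5 - 97 = -491/5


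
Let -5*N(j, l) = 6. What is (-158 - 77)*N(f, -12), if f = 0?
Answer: 282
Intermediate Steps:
N(j, l) = -6/5 (N(j, l) = -⅕*6 = -6/5)
(-158 - 77)*N(f, -12) = (-158 - 77)*(-6/5) = -235*(-6/5) = 282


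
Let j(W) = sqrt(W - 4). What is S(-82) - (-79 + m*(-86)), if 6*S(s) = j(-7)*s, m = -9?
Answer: -695 - 41*I*sqrt(11)/3 ≈ -695.0 - 45.327*I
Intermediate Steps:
j(W) = sqrt(-4 + W)
S(s) = I*s*sqrt(11)/6 (S(s) = (sqrt(-4 - 7)*s)/6 = (sqrt(-11)*s)/6 = ((I*sqrt(11))*s)/6 = (I*s*sqrt(11))/6 = I*s*sqrt(11)/6)
S(-82) - (-79 + m*(-86)) = (1/6)*I*(-82)*sqrt(11) - (-79 - 9*(-86)) = -41*I*sqrt(11)/3 - (-79 + 774) = -41*I*sqrt(11)/3 - 1*695 = -41*I*sqrt(11)/3 - 695 = -695 - 41*I*sqrt(11)/3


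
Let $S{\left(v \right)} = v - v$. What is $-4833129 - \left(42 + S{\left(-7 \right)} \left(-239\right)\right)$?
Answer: $-4833171$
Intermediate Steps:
$S{\left(v \right)} = 0$
$-4833129 - \left(42 + S{\left(-7 \right)} \left(-239\right)\right) = -4833129 - \left(42 + 0 \left(-239\right)\right) = -4833129 - \left(42 + 0\right) = -4833129 - 42 = -4833171$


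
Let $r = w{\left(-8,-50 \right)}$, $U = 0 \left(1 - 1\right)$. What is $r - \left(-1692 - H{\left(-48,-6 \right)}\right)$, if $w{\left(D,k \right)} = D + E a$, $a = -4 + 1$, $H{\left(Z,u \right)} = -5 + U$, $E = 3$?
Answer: $1670$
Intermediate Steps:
$U = 0$ ($U = 0 \cdot 0 = 0$)
$H{\left(Z,u \right)} = -5$ ($H{\left(Z,u \right)} = -5 + 0 = -5$)
$a = -3$
$w{\left(D,k \right)} = -9 + D$ ($w{\left(D,k \right)} = D + 3 \left(-3\right) = D - 9 = -9 + D$)
$r = -17$ ($r = -9 - 8 = -17$)
$r - \left(-1692 - H{\left(-48,-6 \right)}\right) = -17 - \left(-1692 - -5\right) = -17 - \left(-1692 + 5\right) = -17 - -1687 = -17 + 1687 = 1670$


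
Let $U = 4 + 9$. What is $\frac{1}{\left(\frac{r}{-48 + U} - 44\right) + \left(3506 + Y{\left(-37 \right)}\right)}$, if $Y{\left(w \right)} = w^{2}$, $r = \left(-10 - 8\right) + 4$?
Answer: $\frac{5}{24157} \approx 0.00020698$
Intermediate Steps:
$r = -14$ ($r = -18 + 4 = -14$)
$U = 13$
$\frac{1}{\left(\frac{r}{-48 + U} - 44\right) + \left(3506 + Y{\left(-37 \right)}\right)} = \frac{1}{\left(\frac{1}{-48 + 13} \left(-14\right) - 44\right) + \left(3506 + \left(-37\right)^{2}\right)} = \frac{1}{\left(\frac{1}{-35} \left(-14\right) - 44\right) + \left(3506 + 1369\right)} = \frac{1}{\left(\left(- \frac{1}{35}\right) \left(-14\right) - 44\right) + 4875} = \frac{1}{\left(\frac{2}{5} - 44\right) + 4875} = \frac{1}{- \frac{218}{5} + 4875} = \frac{1}{\frac{24157}{5}} = \frac{5}{24157}$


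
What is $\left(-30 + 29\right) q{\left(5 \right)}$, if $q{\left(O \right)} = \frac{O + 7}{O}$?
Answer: $- \frac{12}{5} \approx -2.4$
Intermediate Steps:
$q{\left(O \right)} = \frac{7 + O}{O}$
$\left(-30 + 29\right) q{\left(5 \right)} = \left(-30 + 29\right) \frac{7 + 5}{5} = - \frac{12}{5}$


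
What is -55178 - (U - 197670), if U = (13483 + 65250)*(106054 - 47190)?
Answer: -4634396820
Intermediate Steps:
U = 4634539312 (U = 78733*58864 = 4634539312)
-55178 - (U - 197670) = -55178 - (4634539312 - 197670) = -55178 - 1*4634341642 = -55178 - 4634341642 = -4634396820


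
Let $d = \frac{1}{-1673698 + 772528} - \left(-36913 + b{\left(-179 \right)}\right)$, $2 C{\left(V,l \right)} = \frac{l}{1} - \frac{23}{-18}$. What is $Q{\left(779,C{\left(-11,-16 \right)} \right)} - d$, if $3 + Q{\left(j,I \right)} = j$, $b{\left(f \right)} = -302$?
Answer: $- \frac{32837733629}{901170} \approx -36439.0$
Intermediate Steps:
$C{\left(V,l \right)} = \frac{23}{36} + \frac{l}{2}$ ($C{\left(V,l \right)} = \frac{\frac{l}{1} - \frac{23}{-18}}{2} = \frac{l 1 - - \frac{23}{18}}{2} = \frac{l + \frac{23}{18}}{2} = \frac{\frac{23}{18} + l}{2} = \frac{23}{36} + \frac{l}{2}$)
$Q{\left(j,I \right)} = -3 + j$
$d = \frac{33537041549}{901170}$ ($d = \frac{1}{-1673698 + 772528} - \left(-36913 - 302\right) = \frac{1}{-901170} - -37215 = - \frac{1}{901170} + 37215 = \frac{33537041549}{901170} \approx 37215.0$)
$Q{\left(779,C{\left(-11,-16 \right)} \right)} - d = \left(-3 + 779\right) - \frac{33537041549}{901170} = 776 - \frac{33537041549}{901170} = - \frac{32837733629}{901170}$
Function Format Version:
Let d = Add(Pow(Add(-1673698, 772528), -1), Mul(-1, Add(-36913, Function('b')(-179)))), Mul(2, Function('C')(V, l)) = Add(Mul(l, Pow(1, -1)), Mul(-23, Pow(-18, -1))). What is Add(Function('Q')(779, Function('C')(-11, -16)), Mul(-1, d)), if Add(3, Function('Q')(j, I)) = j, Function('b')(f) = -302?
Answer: Rational(-32837733629, 901170) ≈ -36439.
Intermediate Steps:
Function('C')(V, l) = Add(Rational(23, 36), Mul(Rational(1, 2), l)) (Function('C')(V, l) = Mul(Rational(1, 2), Add(Mul(l, Pow(1, -1)), Mul(-23, Pow(-18, -1)))) = Mul(Rational(1, 2), Add(Mul(l, 1), Mul(-23, Rational(-1, 18)))) = Mul(Rational(1, 2), Add(l, Rational(23, 18))) = Mul(Rational(1, 2), Add(Rational(23, 18), l)) = Add(Rational(23, 36), Mul(Rational(1, 2), l)))
Function('Q')(j, I) = Add(-3, j)
d = Rational(33537041549, 901170) (d = Add(Pow(Add(-1673698, 772528), -1), Mul(-1, Add(-36913, -302))) = Add(Pow(-901170, -1), Mul(-1, -37215)) = Add(Rational(-1, 901170), 37215) = Rational(33537041549, 901170) ≈ 37215.)
Add(Function('Q')(779, Function('C')(-11, -16)), Mul(-1, d)) = Add(Add(-3, 779), Mul(-1, Rational(33537041549, 901170))) = Add(776, Rational(-33537041549, 901170)) = Rational(-32837733629, 901170)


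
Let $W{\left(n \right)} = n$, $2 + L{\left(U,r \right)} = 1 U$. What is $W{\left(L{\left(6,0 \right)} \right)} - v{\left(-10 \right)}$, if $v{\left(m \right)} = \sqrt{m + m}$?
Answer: $4 - 2 i \sqrt{5} \approx 4.0 - 4.4721 i$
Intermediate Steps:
$v{\left(m \right)} = \sqrt{2} \sqrt{m}$ ($v{\left(m \right)} = \sqrt{2 m} = \sqrt{2} \sqrt{m}$)
$L{\left(U,r \right)} = -2 + U$ ($L{\left(U,r \right)} = -2 + 1 U = -2 + U$)
$W{\left(L{\left(6,0 \right)} \right)} - v{\left(-10 \right)} = \left(-2 + 6\right) - \sqrt{2} \sqrt{-10} = 4 - \sqrt{2} i \sqrt{10} = 4 - 2 i \sqrt{5}$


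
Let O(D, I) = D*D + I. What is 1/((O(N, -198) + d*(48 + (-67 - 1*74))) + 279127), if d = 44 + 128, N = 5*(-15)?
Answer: 1/268558 ≈ 3.7236e-6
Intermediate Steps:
N = -75
O(D, I) = I + D² (O(D, I) = D² + I = I + D²)
d = 172
1/((O(N, -198) + d*(48 + (-67 - 1*74))) + 279127) = 1/(((-198 + (-75)²) + 172*(48 + (-67 - 1*74))) + 279127) = 1/(((-198 + 5625) + 172*(48 + (-67 - 74))) + 279127) = 1/((5427 + 172*(48 - 141)) + 279127) = 1/((5427 + 172*(-93)) + 279127) = 1/((5427 - 15996) + 279127) = 1/(-10569 + 279127) = 1/268558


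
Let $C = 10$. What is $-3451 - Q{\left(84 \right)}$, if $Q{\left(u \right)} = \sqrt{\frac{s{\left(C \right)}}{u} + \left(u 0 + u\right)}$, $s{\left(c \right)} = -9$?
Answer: $-3451 - \frac{9 \sqrt{203}}{14} \approx -3460.2$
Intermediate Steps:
$Q{\left(u \right)} = \sqrt{u - \frac{9}{u}}$ ($Q{\left(u \right)} = \sqrt{- \frac{9}{u} + \left(u 0 + u\right)} = \sqrt{- \frac{9}{u} + \left(0 + u\right)} = \sqrt{- \frac{9}{u} + u} = \sqrt{u - \frac{9}{u}}$)
$-3451 - Q{\left(84 \right)} = -3451 - \sqrt{84 - \frac{9}{84}} = -3451 - \sqrt{84 - \frac{3}{28}} = -3451 - \sqrt{\frac{2349}{28}} = -3451 - \frac{9 \sqrt{203}}{14}$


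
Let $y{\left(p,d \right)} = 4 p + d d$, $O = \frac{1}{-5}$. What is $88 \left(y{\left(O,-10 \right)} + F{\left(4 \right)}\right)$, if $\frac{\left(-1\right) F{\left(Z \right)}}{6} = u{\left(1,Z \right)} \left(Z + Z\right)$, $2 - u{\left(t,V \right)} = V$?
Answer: $\frac{85888}{5} \approx 17178.0$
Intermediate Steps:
$O = - \frac{1}{5} \approx -0.2$
$y{\left(p,d \right)} = d^{2} + 4 p$ ($y{\left(p,d \right)} = 4 p + d^{2} = d^{2} + 4 p$)
$u{\left(t,V \right)} = 2 - V$
$F{\left(Z \right)} = - 12 Z \left(2 - Z\right)$ ($F{\left(Z \right)} = - 6 \left(2 - Z\right) \left(Z + Z\right) = - 6 \left(2 - Z\right) 2 Z = - 6 \cdot 2 Z \left(2 - Z\right) = - 12 Z \left(2 - Z\right)$)
$88 \left(y{\left(O,-10 \right)} + F{\left(4 \right)}\right) = 88 \left(\left(\left(-10\right)^{2} + 4 \left(- \frac{1}{5}\right)\right) + 12 \cdot 4 \left(-2 + 4\right)\right) = 88 \left(\left(100 - \frac{4}{5}\right) + 12 \cdot 4 \cdot 2\right) = 88 \left(\frac{496}{5} + 96\right) = 88 \cdot \frac{976}{5} = \frac{85888}{5}$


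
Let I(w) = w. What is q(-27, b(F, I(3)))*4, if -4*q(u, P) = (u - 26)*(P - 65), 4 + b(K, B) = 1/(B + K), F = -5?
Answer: -7367/2 ≈ -3683.5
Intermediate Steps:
b(K, B) = -4 + 1/(B + K)
q(u, P) = -(-65 + P)*(-26 + u)/4 (q(u, P) = -(u - 26)*(P - 65)/4 = -(-26 + u)*(-65 + P)/4 = -(-65 + P)*(-26 + u)/4)
q(-27, b(F, I(3)))*4 = (-845/2 + 13*((1 - 4*3 - 4*(-5))/(3 - 5))/2 + (65/4)*(-27) - 1/4*(1 - 4*3 - 4*(-5))/(3 - 5)*(-27))*4 = (-845/2 + 13*((1 - 12 + 20)/(-2))/2 - 1755/4 - 1/4*(1 - 12 + 20)/(-2)*(-27))*4 = (-845/2 + 13*(-1/2*9)/2 - 1755/4 - 1/4*(-1/2*9)*(-27))*4 = (-845/2 + (13/2)*(-9/2) - 1755/4 - 1/4*(-9/2)*(-27))*4 = (-845/2 - 117/4 - 1755/4 - 243/8)*4 = -7367/8*4 = -7367/2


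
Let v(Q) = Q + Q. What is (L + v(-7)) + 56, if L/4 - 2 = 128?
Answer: 562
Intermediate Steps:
L = 520 (L = 8 + 4*128 = 8 + 512 = 520)
v(Q) = 2*Q
(L + v(-7)) + 56 = (520 + 2*(-7)) + 56 = (520 - 14) + 56 = 506 + 56 = 562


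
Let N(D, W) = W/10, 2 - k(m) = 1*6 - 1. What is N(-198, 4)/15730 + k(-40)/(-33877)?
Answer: 151852/1332213025 ≈ 0.00011398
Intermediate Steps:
k(m) = -3 (k(m) = 2 - (1*6 - 1) = 2 - (6 - 1) = 2 - 1*5 = 2 - 5 = -3)
N(D, W) = W/10 (N(D, W) = W*(⅒) = W/10)
N(-198, 4)/15730 + k(-40)/(-33877) = ((⅒)*4)/15730 - 3/(-33877) = (⅖)*(1/15730) - 3*(-1/33877) = 1/39325 + 3/33877 = 151852/1332213025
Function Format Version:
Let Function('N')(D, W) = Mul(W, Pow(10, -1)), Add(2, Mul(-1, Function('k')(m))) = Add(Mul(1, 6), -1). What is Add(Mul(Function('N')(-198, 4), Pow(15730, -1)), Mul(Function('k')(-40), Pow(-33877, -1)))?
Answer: Rational(151852, 1332213025) ≈ 0.00011398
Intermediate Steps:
Function('k')(m) = -3 (Function('k')(m) = Add(2, Mul(-1, Add(Mul(1, 6), -1))) = Add(2, Mul(-1, Add(6, -1))) = Add(2, Mul(-1, 5)) = Add(2, -5) = -3)
Function('N')(D, W) = Mul(Rational(1, 10), W) (Function('N')(D, W) = Mul(W, Rational(1, 10)) = Mul(Rational(1, 10), W))
Add(Mul(Function('N')(-198, 4), Pow(15730, -1)), Mul(Function('k')(-40), Pow(-33877, -1))) = Add(Mul(Mul(Rational(1, 10), 4), Pow(15730, -1)), Mul(-3, Pow(-33877, -1))) = Add(Mul(Rational(2, 5), Rational(1, 15730)), Mul(-3, Rational(-1, 33877))) = Add(Rational(1, 39325), Rational(3, 33877)) = Rational(151852, 1332213025)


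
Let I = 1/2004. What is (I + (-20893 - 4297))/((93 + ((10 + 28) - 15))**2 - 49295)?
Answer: 50480759/71821356 ≈ 0.70287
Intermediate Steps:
I = 1/2004 ≈ 0.00049900
(I + (-20893 - 4297))/((93 + ((10 + 28) - 15))**2 - 49295) = (1/2004 + (-20893 - 4297))/((93 + ((10 + 28) - 15))**2 - 49295) = (1/2004 - 25190)/((93 + (38 - 15))**2 - 49295) = -50480759/(2004*((93 + 23)**2 - 49295)) = -50480759/(2004*(116**2 - 49295)) = -50480759/(2004*(13456 - 49295)) = -50480759/2004/(-35839) = -50480759/2004*(-1/35839) = 50480759/71821356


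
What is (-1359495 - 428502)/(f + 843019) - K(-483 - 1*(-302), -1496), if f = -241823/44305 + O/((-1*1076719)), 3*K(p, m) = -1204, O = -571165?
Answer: 2293484968987532287/5745024722914599 ≈ 399.21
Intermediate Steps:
K(p, m) = -1204/3 (K(p, m) = (1/3)*(-1204) = -1204/3)
f = -33581421916/6814862185 (f = -241823/44305 - 571165/((-1*1076719)) = -241823*1/44305 - 571165/(-1076719) = -241823/44305 - 571165*(-1/1076719) = -241823/44305 + 81595/153817 = -33581421916/6814862185 ≈ -4.9277)
(-1359495 - 428502)/(f + 843019) - K(-483 - 1*(-302), -1496) = (-1359495 - 428502)/(-33581421916/6814862185 + 843019) - 1*(-1204/3) = -1787997/5745024722914599/6814862185 + 1204/3 = -1787997*6814862185/5745024722914599 + 1204/3 = -4061651047397815/1915008240971533 + 1204/3 = 2293484968987532287/5745024722914599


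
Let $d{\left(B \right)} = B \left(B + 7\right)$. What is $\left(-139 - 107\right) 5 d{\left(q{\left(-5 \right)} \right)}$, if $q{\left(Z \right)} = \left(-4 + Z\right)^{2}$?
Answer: $-8767440$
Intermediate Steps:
$d{\left(B \right)} = B \left(7 + B\right)$
$\left(-139 - 107\right) 5 d{\left(q{\left(-5 \right)} \right)} = \left(-139 - 107\right) 5 \left(-4 - 5\right)^{2} \left(7 + \left(-4 - 5\right)^{2}\right) = - 246 \cdot 5 \left(-9\right)^{2} \left(7 + \left(-9\right)^{2}\right) = - 246 \cdot 5 \cdot 81 \left(7 + 81\right) = - 246 \cdot 5 \cdot 81 \cdot 88 = - 246 \cdot 5 \cdot 7128 = \left(-246\right) 35640 = -8767440$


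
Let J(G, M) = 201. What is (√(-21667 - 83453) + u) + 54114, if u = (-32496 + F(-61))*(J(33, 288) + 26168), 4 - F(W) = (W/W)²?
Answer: -856753803 + 12*I*√730 ≈ -8.5675e+8 + 324.22*I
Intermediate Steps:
F(W) = 3 (F(W) = 4 - (W/W)² = 4 - 1*1² = 4 - 1*1 = 4 - 1 = 3)
u = -856807917 (u = (-32496 + 3)*(201 + 26168) = -32493*26369 = -856807917)
(√(-21667 - 83453) + u) + 54114 = (√(-21667 - 83453) - 856807917) + 54114 = (√(-105120) - 856807917) + 54114 = (12*I*√730 - 856807917) + 54114 = (-856807917 + 12*I*√730) + 54114 = -856753803 + 12*I*√730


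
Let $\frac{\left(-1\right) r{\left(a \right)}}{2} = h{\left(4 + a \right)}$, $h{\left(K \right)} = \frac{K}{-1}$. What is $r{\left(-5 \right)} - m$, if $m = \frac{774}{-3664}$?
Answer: $- \frac{3277}{1832} \approx -1.7888$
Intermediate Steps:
$h{\left(K \right)} = - K$ ($h{\left(K \right)} = K \left(-1\right) = - K$)
$m = - \frac{387}{1832}$ ($m = 774 \left(- \frac{1}{3664}\right) = - \frac{387}{1832} \approx -0.21124$)
$r{\left(a \right)} = 8 + 2 a$ ($r{\left(a \right)} = - 2 \left(- (4 + a)\right) = - 2 \left(-4 - a\right) = 8 + 2 a$)
$r{\left(-5 \right)} - m = \left(8 + 2 \left(-5\right)\right) - - \frac{387}{1832} = \left(8 - 10\right) + \frac{387}{1832} = -2 + \frac{387}{1832} = - \frac{3277}{1832}$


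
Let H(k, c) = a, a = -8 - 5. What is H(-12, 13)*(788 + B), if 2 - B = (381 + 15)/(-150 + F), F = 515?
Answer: -3743402/365 ≈ -10256.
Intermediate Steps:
B = 334/365 (B = 2 - (381 + 15)/(-150 + 515) = 2 - 396/365 = 334/365 ≈ 0.91507)
a = -13
H(k, c) = -13
H(-12, 13)*(788 + B) = -13*(788 + 334/365) = -13*287954/365 = -3743402/365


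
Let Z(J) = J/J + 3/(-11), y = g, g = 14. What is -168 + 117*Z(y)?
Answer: -912/11 ≈ -82.909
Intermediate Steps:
y = 14
Z(J) = 8/11 (Z(J) = 1 + 3*(-1/11) = 1 - 3/11 = 8/11)
-168 + 117*Z(y) = -168 + 117*(8/11) = -168 + 936/11 = -912/11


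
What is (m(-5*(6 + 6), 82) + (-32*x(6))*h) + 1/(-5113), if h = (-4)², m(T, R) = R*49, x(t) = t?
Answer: 4836897/5113 ≈ 946.00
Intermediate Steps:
m(T, R) = 49*R
h = 16
(m(-5*(6 + 6), 82) + (-32*x(6))*h) + 1/(-5113) = (49*82 - 32*6*16) + 1/(-5113) = (4018 - 192*16) - 1/5113 = (4018 - 3072) - 1/5113 = 946 - 1/5113 = 4836897/5113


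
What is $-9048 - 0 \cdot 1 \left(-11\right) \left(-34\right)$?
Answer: $-9048$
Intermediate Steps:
$-9048 - 0 \cdot 1 \left(-11\right) \left(-34\right) = -9048 - 0 \left(-11\right) \left(-34\right) = -9048 - 0 \left(-34\right) = -9048 - 0 = -9048 + 0 = -9048$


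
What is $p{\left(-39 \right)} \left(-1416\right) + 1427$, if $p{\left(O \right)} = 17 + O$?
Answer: $32579$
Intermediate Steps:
$p{\left(-39 \right)} \left(-1416\right) + 1427 = \left(17 - 39\right) \left(-1416\right) + 1427 = \left(-22\right) \left(-1416\right) + 1427 = 31152 + 1427 = 32579$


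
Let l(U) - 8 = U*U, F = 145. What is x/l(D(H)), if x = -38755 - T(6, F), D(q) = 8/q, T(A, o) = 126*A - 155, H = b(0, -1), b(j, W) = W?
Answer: -9839/18 ≈ -546.61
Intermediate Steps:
H = -1
T(A, o) = -155 + 126*A
l(U) = 8 + U² (l(U) = 8 + U*U = 8 + U²)
x = -39356 (x = -38755 - (-155 + 126*6) = -38755 - (-155 + 756) = -38755 - 1*601 = -38755 - 601 = -39356)
x/l(D(H)) = -39356/(8 + (8/(-1))²) = -39356/(8 + (8*(-1))²) = -39356/(8 + (-8)²) = -39356/(8 + 64) = -39356/72 = -39356*1/72 = -9839/18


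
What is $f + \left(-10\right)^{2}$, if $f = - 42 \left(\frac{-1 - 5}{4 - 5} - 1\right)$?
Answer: $-110$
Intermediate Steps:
$f = -210$ ($f = - 42 \left(- \frac{6}{-1} - 1\right) = - 42 \left(\left(-6\right) \left(-1\right) - 1\right) = - 42 \left(6 - 1\right) = \left(-42\right) 5 = -210$)
$f + \left(-10\right)^{2} = -210 + \left(-10\right)^{2} = -210 + 100 = -110$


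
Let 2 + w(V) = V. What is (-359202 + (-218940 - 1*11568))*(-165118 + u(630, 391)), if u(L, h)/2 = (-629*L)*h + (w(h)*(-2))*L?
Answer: 183416639143980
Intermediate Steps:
w(V) = -2 + V
u(L, h) = -1258*L*h + 2*L*(4 - 2*h) (u(L, h) = 2*((-629*L)*h + ((-2 + h)*(-2))*L) = 2*(-629*L*h + (4 - 2*h)*L) = 2*(-629*L*h + L*(4 - 2*h)) = 2*(L*(4 - 2*h) - 629*L*h) = -1258*L*h + 2*L*(4 - 2*h))
(-359202 + (-218940 - 1*11568))*(-165118 + u(630, 391)) = (-359202 + (-218940 - 1*11568))*(-165118 + 2*630*(4 - 631*391)) = (-359202 + (-218940 - 11568))*(-165118 + 2*630*(4 - 246721)) = (-359202 - 230508)*(-165118 + 2*630*(-246717)) = -589710*(-165118 - 310863420) = -589710*(-311028538) = 183416639143980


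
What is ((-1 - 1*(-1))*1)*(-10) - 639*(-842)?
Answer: 538038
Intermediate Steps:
((-1 - 1*(-1))*1)*(-10) - 639*(-842) = ((-1 + 1)*1)*(-10) + 538038 = (0*1)*(-10) + 538038 = 0*(-10) + 538038 = 0 + 538038 = 538038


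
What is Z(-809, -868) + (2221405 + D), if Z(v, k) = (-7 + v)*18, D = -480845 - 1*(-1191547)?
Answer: 2917419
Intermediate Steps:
D = 710702 (D = -480845 + 1191547 = 710702)
Z(v, k) = -126 + 18*v
Z(-809, -868) + (2221405 + D) = (-126 + 18*(-809)) + (2221405 + 710702) = (-126 - 14562) + 2932107 = -14688 + 2932107 = 2917419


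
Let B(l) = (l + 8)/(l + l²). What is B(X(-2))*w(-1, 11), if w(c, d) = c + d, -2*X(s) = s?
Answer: 45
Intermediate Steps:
X(s) = -s/2
B(l) = (8 + l)/(l + l²)
B(X(-2))*w(-1, 11) = ((8 - ½*(-2))/(((-½*(-2)))*(1 - ½*(-2))))*(-1 + 11) = ((8 + 1)/(1*(1 + 1)))*10 = (1*9/2)*10 = (1*(½)*9)*10 = (9/2)*10 = 45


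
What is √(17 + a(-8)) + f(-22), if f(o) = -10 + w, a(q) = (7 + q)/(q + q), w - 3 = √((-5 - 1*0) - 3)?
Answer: -7 + √273/4 + 2*I*√2 ≈ -2.8693 + 2.8284*I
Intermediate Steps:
w = 3 + 2*I*√2 (w = 3 + √((-5 - 1*0) - 3) = 3 + √((-5 + 0) - 3) = 3 + √(-5 - 3) = 3 + √(-8) = 3 + 2*I*√2 ≈ 3.0 + 2.8284*I)
a(q) = (7 + q)/(2*q) (a(q) = (7 + q)/((2*q)) = (7 + q)*(1/(2*q)) = (7 + q)/(2*q))
f(o) = -7 + 2*I*√2 (f(o) = -10 + (3 + 2*I*√2) = -7 + 2*I*√2)
√(17 + a(-8)) + f(-22) = √(17 + (½)*(7 - 8)/(-8)) + (-7 + 2*I*√2) = √(17 + (½)*(-⅛)*(-1)) + (-7 + 2*I*√2) = √(17 + 1/16) + (-7 + 2*I*√2) = √(273/16) + (-7 + 2*I*√2) = √273/4 + (-7 + 2*I*√2) = -7 + √273/4 + 2*I*√2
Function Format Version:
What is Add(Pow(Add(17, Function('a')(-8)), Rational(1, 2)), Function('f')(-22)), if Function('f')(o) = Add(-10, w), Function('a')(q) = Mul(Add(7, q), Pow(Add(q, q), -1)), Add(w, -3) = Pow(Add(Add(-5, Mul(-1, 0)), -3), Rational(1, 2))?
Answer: Add(-7, Mul(Rational(1, 4), Pow(273, Rational(1, 2))), Mul(2, I, Pow(2, Rational(1, 2)))) ≈ Add(-2.8693, Mul(2.8284, I))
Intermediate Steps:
w = Add(3, Mul(2, I, Pow(2, Rational(1, 2)))) (w = Add(3, Pow(Add(Add(-5, Mul(-1, 0)), -3), Rational(1, 2))) = Add(3, Pow(Add(Add(-5, 0), -3), Rational(1, 2))) = Add(3, Pow(Add(-5, -3), Rational(1, 2))) = Add(3, Pow(-8, Rational(1, 2))) = Add(3, Mul(2, I, Pow(2, Rational(1, 2)))) ≈ Add(3.0000, Mul(2.8284, I)))
Function('a')(q) = Mul(Rational(1, 2), Pow(q, -1), Add(7, q)) (Function('a')(q) = Mul(Add(7, q), Pow(Mul(2, q), -1)) = Mul(Add(7, q), Mul(Rational(1, 2), Pow(q, -1))) = Mul(Rational(1, 2), Pow(q, -1), Add(7, q)))
Function('f')(o) = Add(-7, Mul(2, I, Pow(2, Rational(1, 2)))) (Function('f')(o) = Add(-10, Add(3, Mul(2, I, Pow(2, Rational(1, 2))))) = Add(-7, Mul(2, I, Pow(2, Rational(1, 2)))))
Add(Pow(Add(17, Function('a')(-8)), Rational(1, 2)), Function('f')(-22)) = Add(Pow(Add(17, Mul(Rational(1, 2), Pow(-8, -1), Add(7, -8))), Rational(1, 2)), Add(-7, Mul(2, I, Pow(2, Rational(1, 2))))) = Add(Pow(Add(17, Mul(Rational(1, 2), Rational(-1, 8), -1)), Rational(1, 2)), Add(-7, Mul(2, I, Pow(2, Rational(1, 2))))) = Add(Pow(Add(17, Rational(1, 16)), Rational(1, 2)), Add(-7, Mul(2, I, Pow(2, Rational(1, 2))))) = Add(Pow(Rational(273, 16), Rational(1, 2)), Add(-7, Mul(2, I, Pow(2, Rational(1, 2))))) = Add(Mul(Rational(1, 4), Pow(273, Rational(1, 2))), Add(-7, Mul(2, I, Pow(2, Rational(1, 2))))) = Add(-7, Mul(Rational(1, 4), Pow(273, Rational(1, 2))), Mul(2, I, Pow(2, Rational(1, 2))))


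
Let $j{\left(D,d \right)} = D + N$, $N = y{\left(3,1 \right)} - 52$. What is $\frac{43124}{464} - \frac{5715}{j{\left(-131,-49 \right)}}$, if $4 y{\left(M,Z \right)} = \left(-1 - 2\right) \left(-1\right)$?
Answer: $\frac{1167901}{9396} \approx 124.3$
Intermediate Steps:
$y{\left(M,Z \right)} = \frac{3}{4}$ ($y{\left(M,Z \right)} = \frac{\left(-1 - 2\right) \left(-1\right)}{4} = \frac{\left(-3\right) \left(-1\right)}{4} = \frac{1}{4} \cdot 3 = \frac{3}{4}$)
$N = - \frac{205}{4}$ ($N = \frac{3}{4} - 52 = - \frac{205}{4} \approx -51.25$)
$j{\left(D,d \right)} = - \frac{205}{4} + D$ ($j{\left(D,d \right)} = D - \frac{205}{4} = - \frac{205}{4} + D$)
$\frac{43124}{464} - \frac{5715}{j{\left(-131,-49 \right)}} = \frac{43124}{464} - \frac{5715}{- \frac{205}{4} - 131} = 43124 \cdot \frac{1}{464} - \frac{5715}{- \frac{729}{4}} = \frac{10781}{116} - - \frac{2540}{81} = \frac{10781}{116} + \frac{2540}{81} = \frac{1167901}{9396}$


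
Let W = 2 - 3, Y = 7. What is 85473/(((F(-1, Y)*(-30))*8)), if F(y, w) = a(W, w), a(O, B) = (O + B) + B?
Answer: -28491/1040 ≈ -27.395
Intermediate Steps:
W = -1
a(O, B) = O + 2*B (a(O, B) = (B + O) + B = O + 2*B)
F(y, w) = -1 + 2*w
85473/(((F(-1, Y)*(-30))*8)) = 85473/((((-1 + 2*7)*(-30))*8)) = 85473/((((-1 + 14)*(-30))*8)) = 85473/(((13*(-30))*8)) = 85473/((-390*8)) = 85473/(-3120) = 85473*(-1/3120) = -28491/1040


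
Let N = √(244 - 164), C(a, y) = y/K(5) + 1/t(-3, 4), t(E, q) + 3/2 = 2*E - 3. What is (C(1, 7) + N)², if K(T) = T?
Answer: 900769/11025 + 1096*√5/105 ≈ 105.04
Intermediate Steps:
t(E, q) = -9/2 + 2*E (t(E, q) = -3/2 + (2*E - 3) = -3/2 + (-3 + 2*E) = -9/2 + 2*E)
C(a, y) = -2/21 + y/5 (C(a, y) = y/5 + 1/(-9/2 + 2*(-3)) = y*(⅕) + 1/(-9/2 - 6) = y/5 + 1/(-21/2) = y/5 + 1*(-2/21) = y/5 - 2/21 = -2/21 + y/5)
N = 4*√5 (N = √80 = 4*√5 ≈ 8.9443)
(C(1, 7) + N)² = ((-2/21 + (⅕)*7) + 4*√5)² = ((-2/21 + 7/5) + 4*√5)² = (137/105 + 4*√5)²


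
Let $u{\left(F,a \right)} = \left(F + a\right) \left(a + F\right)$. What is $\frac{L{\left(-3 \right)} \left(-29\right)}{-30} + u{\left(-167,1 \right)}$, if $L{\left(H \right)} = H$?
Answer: $\frac{275531}{10} \approx 27553.0$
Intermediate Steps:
$u{\left(F,a \right)} = \left(F + a\right)^{2}$ ($u{\left(F,a \right)} = \left(F + a\right) \left(F + a\right) = \left(F + a\right)^{2}$)
$\frac{L{\left(-3 \right)} \left(-29\right)}{-30} + u{\left(-167,1 \right)} = \frac{\left(-3\right) \left(-29\right)}{-30} + \left(-167 + 1\right)^{2} = 87 \left(- \frac{1}{30}\right) + \left(-166\right)^{2} = - \frac{29}{10} + 27556 = \frac{275531}{10}$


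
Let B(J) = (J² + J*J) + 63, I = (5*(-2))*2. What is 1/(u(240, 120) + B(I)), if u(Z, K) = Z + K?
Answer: 1/1223 ≈ 0.00081766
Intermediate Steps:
u(Z, K) = K + Z
I = -20 (I = -10*2 = -20)
B(J) = 63 + 2*J² (B(J) = (J² + J²) + 63 = 2*J² + 63 = 63 + 2*J²)
1/(u(240, 120) + B(I)) = 1/((120 + 240) + (63 + 2*(-20)²)) = 1/(360 + (63 + 2*400)) = 1/(360 + (63 + 800)) = 1/(360 + 863) = 1/1223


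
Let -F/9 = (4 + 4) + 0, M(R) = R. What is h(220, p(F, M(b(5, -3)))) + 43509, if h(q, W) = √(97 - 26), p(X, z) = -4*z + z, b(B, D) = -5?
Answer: 43509 + √71 ≈ 43517.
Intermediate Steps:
F = -72 (F = -9*((4 + 4) + 0) = -9*(8 + 0) = -9*8 = -72)
p(X, z) = -3*z
h(q, W) = √71
h(220, p(F, M(b(5, -3)))) + 43509 = √71 + 43509 = 43509 + √71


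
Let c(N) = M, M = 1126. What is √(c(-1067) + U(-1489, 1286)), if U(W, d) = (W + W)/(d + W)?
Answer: 2*√11751467/203 ≈ 33.774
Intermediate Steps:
U(W, d) = 2*W/(W + d) (U(W, d) = (2*W)/(W + d) = 2*W/(W + d))
c(N) = 1126
√(c(-1067) + U(-1489, 1286)) = √(1126 + 2*(-1489)/(-1489 + 1286)) = √(1126 + 2*(-1489)/(-203)) = √(1126 + 2*(-1489)*(-1/203)) = √(1126 + 2978/203) = √(231556/203) = 2*√11751467/203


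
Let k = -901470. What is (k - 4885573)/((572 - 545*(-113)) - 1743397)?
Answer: 5787043/1681240 ≈ 3.4421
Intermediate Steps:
(k - 4885573)/((572 - 545*(-113)) - 1743397) = (-901470 - 4885573)/((572 - 545*(-113)) - 1743397) = -5787043/((572 + 61585) - 1743397) = -5787043/(62157 - 1743397) = -5787043/(-1681240) = -5787043*(-1/1681240) = 5787043/1681240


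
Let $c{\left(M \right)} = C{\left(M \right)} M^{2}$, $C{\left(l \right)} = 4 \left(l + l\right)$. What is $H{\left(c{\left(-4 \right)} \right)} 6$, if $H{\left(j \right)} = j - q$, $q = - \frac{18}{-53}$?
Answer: $- \frac{162924}{53} \approx -3074.0$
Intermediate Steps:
$q = \frac{18}{53}$ ($q = \left(-18\right) \left(- \frac{1}{53}\right) = \frac{18}{53} \approx 0.33962$)
$C{\left(l \right)} = 8 l$ ($C{\left(l \right)} = 4 \cdot 2 l = 8 l$)
$c{\left(M \right)} = 8 M^{3}$ ($c{\left(M \right)} = 8 M M^{2} = 8 M^{3}$)
$H{\left(j \right)} = - \frac{18}{53} + j$ ($H{\left(j \right)} = j - \frac{18}{53} = - \frac{18}{53} + j$)
$H{\left(c{\left(-4 \right)} \right)} 6 = \left(- \frac{18}{53} + 8 \left(-4\right)^{3}\right) 6 = \left(- \frac{18}{53} + 8 \left(-64\right)\right) 6 = \left(- \frac{18}{53} - 512\right) 6 = \left(- \frac{27154}{53}\right) 6 = - \frac{162924}{53}$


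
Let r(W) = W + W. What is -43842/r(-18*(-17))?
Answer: -7307/102 ≈ -71.637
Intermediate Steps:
r(W) = 2*W
-43842/r(-18*(-17)) = -43842/(2*(-18*(-17))) = -43842/(2*306) = -43842/612 = -43842*1/612 = -7307/102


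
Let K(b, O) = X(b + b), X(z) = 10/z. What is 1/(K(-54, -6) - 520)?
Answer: -54/28085 ≈ -0.0019227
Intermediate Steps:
K(b, O) = 5/b (K(b, O) = 10/(b + b) = 10/((2*b)) = 10*(1/(2*b)) = 5/b)
1/(K(-54, -6) - 520) = 1/(5/(-54) - 520) = 1/(5*(-1/54) - 520) = 1/(-5/54 - 520) = 1/(-28085/54) = -54/28085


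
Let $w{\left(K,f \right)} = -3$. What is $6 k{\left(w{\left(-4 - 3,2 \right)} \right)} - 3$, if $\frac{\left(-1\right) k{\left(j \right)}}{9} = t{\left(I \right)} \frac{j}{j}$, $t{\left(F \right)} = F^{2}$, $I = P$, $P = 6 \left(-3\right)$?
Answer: $-17499$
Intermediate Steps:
$P = -18$
$I = -18$
$k{\left(j \right)} = -2916$ ($k{\left(j \right)} = - 9 \left(-18\right)^{2} \frac{j}{j} = - 9 \cdot 324 \cdot 1 = \left(-9\right) 324 = -2916$)
$6 k{\left(w{\left(-4 - 3,2 \right)} \right)} - 3 = 6 \left(-2916\right) - 3 = -17496 - 3 = -17499$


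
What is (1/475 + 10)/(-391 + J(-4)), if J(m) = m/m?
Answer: -4751/185250 ≈ -0.025646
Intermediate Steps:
J(m) = 1
(1/475 + 10)/(-391 + J(-4)) = (1/475 + 10)/(-391 + 1) = (1/475 + 10)/(-390) = (4751/475)*(-1/390) = -4751/185250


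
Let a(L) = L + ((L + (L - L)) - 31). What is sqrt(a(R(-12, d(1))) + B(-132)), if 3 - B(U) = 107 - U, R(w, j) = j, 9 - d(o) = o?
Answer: I*sqrt(251) ≈ 15.843*I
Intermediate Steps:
d(o) = 9 - o
a(L) = -31 + 2*L (a(L) = L + ((L + 0) - 31) = L + (L - 31) = L + (-31 + L) = -31 + 2*L)
B(U) = -104 + U (B(U) = 3 - (107 - U) = 3 + (-107 + U) = -104 + U)
sqrt(a(R(-12, d(1))) + B(-132)) = sqrt((-31 + 2*(9 - 1*1)) + (-104 - 132)) = sqrt((-31 + 2*(9 - 1)) - 236) = sqrt((-31 + 2*8) - 236) = sqrt((-31 + 16) - 236) = sqrt(-15 - 236) = sqrt(-251) = I*sqrt(251)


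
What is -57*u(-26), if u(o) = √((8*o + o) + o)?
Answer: -114*I*√65 ≈ -919.1*I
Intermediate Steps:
u(o) = √10*√o (u(o) = √(9*o + o) = √(10*o) = √10*√o)
-57*u(-26) = -57*√10*√(-26) = -57*√10*I*√26 = -114*I*√65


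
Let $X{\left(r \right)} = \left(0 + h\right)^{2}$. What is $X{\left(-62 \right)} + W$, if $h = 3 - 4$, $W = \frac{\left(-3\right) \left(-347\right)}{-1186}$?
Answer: $\frac{145}{1186} \approx 0.12226$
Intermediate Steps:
$W = - \frac{1041}{1186}$ ($W = 1041 \left(- \frac{1}{1186}\right) = - \frac{1041}{1186} \approx -0.87774$)
$h = -1$
$X{\left(r \right)} = 1$ ($X{\left(r \right)} = \left(0 - 1\right)^{2} = \left(-1\right)^{2} = 1$)
$X{\left(-62 \right)} + W = 1 - \frac{1041}{1186} = \frac{145}{1186}$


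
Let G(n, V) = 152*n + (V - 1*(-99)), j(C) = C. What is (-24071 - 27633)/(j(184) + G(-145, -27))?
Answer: 6463/2723 ≈ 2.3735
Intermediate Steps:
G(n, V) = 99 + V + 152*n (G(n, V) = 152*n + (V + 99) = 152*n + (99 + V) = 99 + V + 152*n)
(-24071 - 27633)/(j(184) + G(-145, -27)) = (-24071 - 27633)/(184 + (99 - 27 + 152*(-145))) = -51704/(184 + (99 - 27 - 22040)) = -51704/(184 - 21968) = -51704/(-21784) = -51704*(-1/21784) = 6463/2723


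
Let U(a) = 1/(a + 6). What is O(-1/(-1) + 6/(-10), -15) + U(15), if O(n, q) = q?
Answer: -314/21 ≈ -14.952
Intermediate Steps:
U(a) = 1/(6 + a)
O(-1/(-1) + 6/(-10), -15) + U(15) = -15 + 1/(6 + 15) = -15 + 1/21 = -314/21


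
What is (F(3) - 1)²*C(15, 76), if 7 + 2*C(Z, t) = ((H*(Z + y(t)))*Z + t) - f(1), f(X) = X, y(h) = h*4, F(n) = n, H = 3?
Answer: 28846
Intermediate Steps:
y(h) = 4*h
C(Z, t) = -4 + t/2 + Z*(3*Z + 12*t)/2 (C(Z, t) = -7/2 + (((3*(Z + 4*t))*Z + t) - 1*1)/2 = -7/2 + (((3*Z + 12*t)*Z + t) - 1)/2 = -7/2 + ((Z*(3*Z + 12*t) + t) - 1)/2 = -7/2 + ((t + Z*(3*Z + 12*t)) - 1)/2 = -7/2 + (-1 + t + Z*(3*Z + 12*t))/2 = -7/2 + (-½ + t/2 + Z*(3*Z + 12*t)/2) = -4 + t/2 + Z*(3*Z + 12*t)/2)
(F(3) - 1)²*C(15, 76) = (3 - 1)²*(-4 + (½)*76 + (3/2)*15² + 6*15*76) = 2²*(-4 + 38 + (3/2)*225 + 6840) = 4*(-4 + 38 + 675/2 + 6840) = 4*(14423/2) = 28846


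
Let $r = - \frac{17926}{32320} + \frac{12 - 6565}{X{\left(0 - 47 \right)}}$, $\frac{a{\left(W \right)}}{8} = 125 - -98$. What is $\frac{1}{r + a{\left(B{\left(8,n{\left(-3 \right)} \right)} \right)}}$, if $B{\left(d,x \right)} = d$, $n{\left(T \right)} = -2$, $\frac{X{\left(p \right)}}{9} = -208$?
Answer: $\frac{1890720}{3378614339} \approx 0.00055961$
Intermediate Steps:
$X{\left(p \right)} = -1872$ ($X{\left(p \right)} = 9 \left(-208\right) = -1872$)
$a{\left(W \right)} = 1784$ ($a{\left(W \right)} = 8 \left(125 - -98\right) = 8 \left(125 + 98\right) = 8 \cdot 223 = 1784$)
$r = \frac{5569859}{1890720}$ ($r = - \frac{17926}{32320} + \frac{12 - 6565}{-1872} = \left(-17926\right) \frac{1}{32320} + \left(12 - 6565\right) \left(- \frac{1}{1872}\right) = - \frac{8963}{16160} - - \frac{6553}{1872} = - \frac{8963}{16160} + \frac{6553}{1872} = \frac{5569859}{1890720} \approx 2.9459$)
$\frac{1}{r + a{\left(B{\left(8,n{\left(-3 \right)} \right)} \right)}} = \frac{1}{\frac{5569859}{1890720} + 1784} = \frac{1}{\frac{3378614339}{1890720}} = \frac{1890720}{3378614339}$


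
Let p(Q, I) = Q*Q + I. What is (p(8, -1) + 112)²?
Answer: 30625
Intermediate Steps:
p(Q, I) = I + Q² (p(Q, I) = Q² + I = I + Q²)
(p(8, -1) + 112)² = ((-1 + 8²) + 112)² = ((-1 + 64) + 112)² = (63 + 112)² = 175² = 30625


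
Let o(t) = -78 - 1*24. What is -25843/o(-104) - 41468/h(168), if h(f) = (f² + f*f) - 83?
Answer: 1452410959/5749230 ≈ 252.63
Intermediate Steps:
o(t) = -102 (o(t) = -78 - 24 = -102)
h(f) = -83 + 2*f² (h(f) = (f² + f²) - 83 = 2*f² - 83 = -83 + 2*f²)
-25843/o(-104) - 41468/h(168) = -25843/(-102) - 41468/(-83 + 2*168²) = -25843*(-1/102) - 41468/(-83 + 2*28224) = 25843/102 - 41468/(-83 + 56448) = 25843/102 - 41468/56365 = 1452410959/5749230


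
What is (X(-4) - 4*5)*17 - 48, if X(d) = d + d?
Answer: -524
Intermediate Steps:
X(d) = 2*d
(X(-4) - 4*5)*17 - 48 = (2*(-4) - 4*5)*17 - 48 = (-8 - 20)*17 - 48 = -28*17 - 48 = -476 - 48 = -524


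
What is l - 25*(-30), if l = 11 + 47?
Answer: 808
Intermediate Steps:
l = 58
l - 25*(-30) = 58 - 25*(-30) = 58 + 750 = 808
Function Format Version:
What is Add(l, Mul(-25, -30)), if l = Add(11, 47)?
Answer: 808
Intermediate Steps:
l = 58
Add(l, Mul(-25, -30)) = Add(58, Mul(-25, -30)) = Add(58, 750) = 808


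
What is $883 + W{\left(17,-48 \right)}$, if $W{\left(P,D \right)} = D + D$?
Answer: $787$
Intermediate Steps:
$W{\left(P,D \right)} = 2 D$
$883 + W{\left(17,-48 \right)} = 883 + 2 \left(-48\right) = 883 - 96 = 787$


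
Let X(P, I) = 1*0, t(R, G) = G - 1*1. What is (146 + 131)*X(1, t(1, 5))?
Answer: 0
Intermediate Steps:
t(R, G) = -1 + G (t(R, G) = G - 1 = -1 + G)
X(P, I) = 0
(146 + 131)*X(1, t(1, 5)) = (146 + 131)*0 = 277*0 = 0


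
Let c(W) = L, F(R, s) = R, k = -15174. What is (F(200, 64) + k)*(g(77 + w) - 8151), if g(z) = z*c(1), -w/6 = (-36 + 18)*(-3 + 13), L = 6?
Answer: 18103566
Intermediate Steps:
w = 1080 (w = -6*(-36 + 18)*(-3 + 13) = -(-108)*10 = -6*(-180) = 1080)
c(W) = 6
g(z) = 6*z (g(z) = z*6 = 6*z)
(F(200, 64) + k)*(g(77 + w) - 8151) = (200 - 15174)*(6*(77 + 1080) - 8151) = -14974*(6*1157 - 8151) = -14974*(6942 - 8151) = -14974*(-1209) = 18103566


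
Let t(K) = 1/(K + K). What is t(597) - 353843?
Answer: -422488541/1194 ≈ -3.5384e+5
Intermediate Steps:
t(K) = 1/(2*K)
t(597) - 353843 = (½)/597 - 353843 = (½)*(1/597) - 353843 = 1/1194 - 353843 = -422488541/1194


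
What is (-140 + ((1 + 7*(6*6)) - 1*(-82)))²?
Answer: 38025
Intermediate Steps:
(-140 + ((1 + 7*(6*6)) - 1*(-82)))² = (-140 + ((1 + 7*36) + 82))² = (-140 + ((1 + 252) + 82))² = (-140 + (253 + 82))² = (-140 + 335)² = 195² = 38025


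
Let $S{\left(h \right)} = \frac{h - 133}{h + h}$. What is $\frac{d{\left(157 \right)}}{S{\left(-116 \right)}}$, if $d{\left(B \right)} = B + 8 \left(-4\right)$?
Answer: $\frac{29000}{249} \approx 116.47$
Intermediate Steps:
$d{\left(B \right)} = -32 + B$ ($d{\left(B \right)} = B - 32 = -32 + B$)
$S{\left(h \right)} = \frac{-133 + h}{2 h}$
$\frac{d{\left(157 \right)}}{S{\left(-116 \right)}} = \frac{-32 + 157}{\frac{1}{2} \frac{1}{-116} \left(-133 - 116\right)} = \frac{125}{\frac{1}{2} \left(- \frac{1}{116}\right) \left(-249\right)} = \frac{125}{\frac{249}{232}} = 125 \cdot \frac{232}{249} = \frac{29000}{249}$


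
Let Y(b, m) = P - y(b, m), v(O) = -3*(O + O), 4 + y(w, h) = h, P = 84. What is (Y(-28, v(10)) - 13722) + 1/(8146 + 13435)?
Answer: -292940493/21581 ≈ -13574.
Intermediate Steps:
y(w, h) = -4 + h
v(O) = -6*O
Y(b, m) = 88 - m (Y(b, m) = 84 - (-4 + m) = 84 + (4 - m) = 88 - m)
(Y(-28, v(10)) - 13722) + 1/(8146 + 13435) = ((88 - (-6)*10) - 13722) + 1/(8146 + 13435) = ((88 - 1*(-60)) - 13722) + 1/21581 = ((88 + 60) - 13722) + 1/21581 = (148 - 13722) + 1/21581 = -13574 + 1/21581 = -292940493/21581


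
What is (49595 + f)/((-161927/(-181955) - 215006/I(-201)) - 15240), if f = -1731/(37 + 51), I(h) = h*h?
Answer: -32070401053837695/9861659990881864 ≈ -3.2520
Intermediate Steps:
I(h) = h²
f = -1731/88 ≈ -19.670
(49595 + f)/((-161927/(-181955) - 215006/I(-201)) - 15240) = (49595 - 1731/88)/((-161927/(-181955) - 215006/((-201)²)) - 15240) = 4362629/(88*((-161927*(-1/181955) - 215006/40401) - 15240)) = 4362629/(88*((161927/181955 - 215006*1/40401) - 15240)) = 4362629/(88*((161927/181955 - 215006/40401) - 15240)) = 4362629/(88*(-32579404003/7351163955 - 15240)) = 4362629/(88*(-112064318078203/7351163955)) = (4362629/88)*(-7351163955/112064318078203) = -32070401053837695/9861659990881864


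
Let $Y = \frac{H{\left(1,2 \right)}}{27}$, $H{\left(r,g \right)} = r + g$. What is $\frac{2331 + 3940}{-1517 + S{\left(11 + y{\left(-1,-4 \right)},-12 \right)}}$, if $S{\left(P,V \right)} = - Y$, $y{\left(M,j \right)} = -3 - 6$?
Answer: $- \frac{56439}{13654} \approx -4.1335$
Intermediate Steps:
$H{\left(r,g \right)} = g + r$
$y{\left(M,j \right)} = -9$ ($y{\left(M,j \right)} = -3 - 6 = -9$)
$Y = \frac{1}{9}$ ($Y = \frac{2 + 1}{27} = 3 \cdot \frac{1}{27} = \frac{1}{9} \approx 0.11111$)
$S{\left(P,V \right)} = - \frac{1}{9}$ ($S{\left(P,V \right)} = \left(-1\right) \frac{1}{9} = - \frac{1}{9}$)
$\frac{2331 + 3940}{-1517 + S{\left(11 + y{\left(-1,-4 \right)},-12 \right)}} = \frac{2331 + 3940}{-1517 - \frac{1}{9}} = \frac{6271}{- \frac{13654}{9}} = 6271 \left(- \frac{9}{13654}\right) = - \frac{56439}{13654}$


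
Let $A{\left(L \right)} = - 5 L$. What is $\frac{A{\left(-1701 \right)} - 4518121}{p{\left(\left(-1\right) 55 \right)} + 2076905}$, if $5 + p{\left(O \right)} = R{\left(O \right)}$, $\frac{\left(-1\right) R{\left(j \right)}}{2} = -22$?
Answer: $- \frac{281851}{129809} \approx -2.1713$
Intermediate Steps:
$R{\left(j \right)} = 44$ ($R{\left(j \right)} = \left(-2\right) \left(-22\right) = 44$)
$p{\left(O \right)} = 39$ ($p{\left(O \right)} = -5 + 44 = 39$)
$\frac{A{\left(-1701 \right)} - 4518121}{p{\left(\left(-1\right) 55 \right)} + 2076905} = \frac{\left(-5\right) \left(-1701\right) - 4518121}{39 + 2076905} = \frac{8505 - 4518121}{2076944} = \left(-4509616\right) \frac{1}{2076944} = - \frac{281851}{129809}$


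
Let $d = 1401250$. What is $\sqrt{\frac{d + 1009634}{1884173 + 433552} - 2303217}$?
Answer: $\frac{21 i \sqrt{13854627535589}}{51505} \approx 1517.6 i$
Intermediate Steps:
$\sqrt{\frac{d + 1009634}{1884173 + 433552} - 2303217} = \sqrt{\frac{1401250 + 1009634}{1884173 + 433552} - 2303217} = \sqrt{\frac{2410884}{2317725} - 2303217} = \sqrt{2410884 \cdot \frac{1}{2317725} - 2303217} = \sqrt{\frac{267876}{257525} - 2303217} = \sqrt{- \frac{593135690049}{257525}} = \frac{21 i \sqrt{13854627535589}}{51505}$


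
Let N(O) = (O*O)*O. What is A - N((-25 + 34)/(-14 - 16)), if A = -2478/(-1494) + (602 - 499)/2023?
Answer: 874746629/503727000 ≈ 1.7365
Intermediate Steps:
N(O) = O³ (N(O) = O²*O = O³)
A = 861146/503727 (A = -2478*(-1/1494) + 103*(1/2023) = 413/249 + 103/2023 = 861146/503727 ≈ 1.7095)
A - N((-25 + 34)/(-14 - 16)) = 861146/503727 - ((-25 + 34)/(-14 - 16))³ = 861146/503727 - (9/(-30))³ = 861146/503727 - (9*(-1/30))³ = 861146/503727 - (-3/10)³ = 861146/503727 - 1*(-27/1000) = 861146/503727 + 27/1000 = 874746629/503727000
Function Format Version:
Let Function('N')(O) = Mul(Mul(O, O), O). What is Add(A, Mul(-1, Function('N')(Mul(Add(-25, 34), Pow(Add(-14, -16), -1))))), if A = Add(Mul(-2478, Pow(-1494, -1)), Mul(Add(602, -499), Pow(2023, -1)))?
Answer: Rational(874746629, 503727000) ≈ 1.7365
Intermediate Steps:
Function('N')(O) = Pow(O, 3) (Function('N')(O) = Mul(Pow(O, 2), O) = Pow(O, 3))
A = Rational(861146, 503727) (A = Add(Mul(-2478, Rational(-1, 1494)), Mul(103, Rational(1, 2023))) = Add(Rational(413, 249), Rational(103, 2023)) = Rational(861146, 503727) ≈ 1.7095)
Add(A, Mul(-1, Function('N')(Mul(Add(-25, 34), Pow(Add(-14, -16), -1))))) = Add(Rational(861146, 503727), Mul(-1, Pow(Mul(Add(-25, 34), Pow(Add(-14, -16), -1)), 3))) = Add(Rational(861146, 503727), Mul(-1, Pow(Mul(9, Pow(-30, -1)), 3))) = Add(Rational(861146, 503727), Mul(-1, Pow(Mul(9, Rational(-1, 30)), 3))) = Add(Rational(861146, 503727), Mul(-1, Pow(Rational(-3, 10), 3))) = Add(Rational(861146, 503727), Mul(-1, Rational(-27, 1000))) = Add(Rational(861146, 503727), Rational(27, 1000)) = Rational(874746629, 503727000)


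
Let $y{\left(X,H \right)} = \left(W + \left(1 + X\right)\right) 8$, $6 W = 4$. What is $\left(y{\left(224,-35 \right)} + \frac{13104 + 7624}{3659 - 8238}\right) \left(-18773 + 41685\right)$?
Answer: $\frac{566789724160}{13737} \approx 4.126 \cdot 10^{7}$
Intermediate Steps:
$W = \frac{2}{3}$ ($W = \frac{1}{6} \cdot 4 = \frac{2}{3} \approx 0.66667$)
$y{\left(X,H \right)} = \frac{40}{3} + 8 X$ ($y{\left(X,H \right)} = \left(\frac{2}{3} + \left(1 + X\right)\right) 8 = \left(\frac{5}{3} + X\right) 8 = \frac{40}{3} + 8 X$)
$\left(y{\left(224,-35 \right)} + \frac{13104 + 7624}{3659 - 8238}\right) \left(-18773 + 41685\right) = \left(\left(\frac{40}{3} + 8 \cdot 224\right) + \frac{13104 + 7624}{3659 - 8238}\right) \left(-18773 + 41685\right) = \left(\left(\frac{40}{3} + 1792\right) + \frac{20728}{-4579}\right) 22912 = \left(\frac{5416}{3} + 20728 \left(- \frac{1}{4579}\right)\right) 22912 = \left(\frac{5416}{3} - \frac{20728}{4579}\right) 22912 = \frac{24737680}{13737} \cdot 22912 = \frac{566789724160}{13737}$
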